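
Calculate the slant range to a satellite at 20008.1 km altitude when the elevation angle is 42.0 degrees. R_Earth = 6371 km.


h = 20008.1 km, el = 42.0 deg
d = -R_E*sin(el) + sqrt((R_E*sin(el))^2 + 2*R_E*h + h^2)
d = -6371.0000*sin(0.7330383) + sqrt((6371.0000*0.6691306)^2 + 2*6371.0000*20008.1 + 20008.1^2)
d = 21687.7051 km

21687.7051 km


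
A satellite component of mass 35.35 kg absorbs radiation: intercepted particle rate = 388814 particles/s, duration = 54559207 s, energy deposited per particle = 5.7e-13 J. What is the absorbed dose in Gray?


Total energy deposited = rate * time * E_per
  = 388814 * 54559207 * 5.7e-13 = 12.0916 J
Dose = E_total / mass = 12.0916 / 35.35
Dose = 0.3420546 Gy

0.3421 Gy


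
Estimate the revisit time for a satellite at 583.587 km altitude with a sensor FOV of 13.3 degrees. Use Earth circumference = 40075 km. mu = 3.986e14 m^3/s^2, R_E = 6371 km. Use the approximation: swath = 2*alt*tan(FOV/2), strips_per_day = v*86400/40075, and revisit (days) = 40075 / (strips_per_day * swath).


swath = 2*583.587*tan(0.1160644) = 136.0789 km
v = sqrt(mu/r) = 7570.6466 m/s = 7.5706 km/s
strips/day = v*86400/40075 = 7.5706*86400/40075 = 16.3220
coverage/day = strips * swath = 16.3220 * 136.0789 = 2221.0794 km
revisit = 40075 / 2221.0794 = 18.0430 days

18.0430 days


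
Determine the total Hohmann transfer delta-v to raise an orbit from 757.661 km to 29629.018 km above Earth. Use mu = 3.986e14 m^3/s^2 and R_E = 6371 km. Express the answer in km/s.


r1 = 7128.6610 km = 7.128661e+06 m
r2 = 36000.0180 km = 3.6000018e+07 m
dv1 = sqrt(mu/r1)*(sqrt(2*r2/(r1+r2)) - 1) = 2183.9334 m/s
dv2 = sqrt(mu/r2)*(1 - sqrt(2*r1/(r1+r2))) = 1414.3257 m/s
total dv = |dv1| + |dv2| = 2183.9334 + 1414.3257 = 3598.2591 m/s = 3.5983 km/s

3.5983 km/s


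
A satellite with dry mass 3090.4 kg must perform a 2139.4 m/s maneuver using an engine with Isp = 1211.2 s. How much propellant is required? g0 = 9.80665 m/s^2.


ve = Isp * g0 = 1211.2 * 9.80665 = 11877.814480 m/s
mass ratio = exp(dv/ve) = exp(2139.4/11877.814480) = 1.19735782
m_prop = m_dry * (mr - 1) = 3090.4 * (1.19735782 - 1)
m_prop = 609.9146 kg

609.9146 kg


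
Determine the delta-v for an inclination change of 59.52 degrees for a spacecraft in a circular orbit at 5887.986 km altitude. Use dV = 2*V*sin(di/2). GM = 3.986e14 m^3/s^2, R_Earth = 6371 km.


r = 12258.9860 km = 1.2258986e+07 m
V = sqrt(mu/r) = 5702.1859 m/s
di = 59.52 deg = 1.0388 rad
dV = 2*V*sin(di/2) = 2*5702.1859*sin(0.51941)
dV = 5660.7655 m/s = 5.6608 km/s

5.6608 km/s


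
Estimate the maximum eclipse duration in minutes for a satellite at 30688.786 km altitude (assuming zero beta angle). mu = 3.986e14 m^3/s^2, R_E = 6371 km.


r = 37059.7860 km
T = 1183.3530 min
Eclipse fraction = arcsin(R_E/r)/pi = arcsin(6371.0000/37059.7860)/pi
= arcsin(0.1719114)/pi = 0.05499428
Eclipse duration = 0.05499428 * 1183.3530 = 65.0777 min

65.0777 minutes


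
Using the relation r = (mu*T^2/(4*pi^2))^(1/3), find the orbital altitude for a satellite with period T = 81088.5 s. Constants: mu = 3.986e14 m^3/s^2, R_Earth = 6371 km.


T = 81088.5 s
r = (mu*T^2/(4*pi^2))^(1/3) = (3.986e14 * 81088.5^2 / (4*pi^2))^(1/3)
r = 4.049164e+07 m = 40491.6397 km
alt = r - R_E = 40491.6397 - 6371 = 34120.6397 km

34120.6397 km


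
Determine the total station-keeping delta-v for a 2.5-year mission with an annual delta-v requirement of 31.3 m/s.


dV = rate * years = 31.3 * 2.5
dV = 78.2500 m/s

78.2500 m/s


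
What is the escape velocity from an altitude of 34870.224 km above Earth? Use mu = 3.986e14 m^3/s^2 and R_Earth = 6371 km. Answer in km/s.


r = 6371.0 + 34870.224 = 41241.2240 km = 4.1241224e+07 m
v_esc = sqrt(2*mu/r) = sqrt(2*3.986e14 / 4.1241224e+07)
v_esc = 4396.6093 m/s = 4.3966 km/s

4.3966 km/s


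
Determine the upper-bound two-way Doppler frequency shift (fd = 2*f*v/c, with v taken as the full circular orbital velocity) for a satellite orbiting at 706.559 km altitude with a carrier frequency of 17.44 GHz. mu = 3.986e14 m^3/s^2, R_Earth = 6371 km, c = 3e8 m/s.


r = 7.077559e+06 m
v = sqrt(mu/r) = 7504.5887 m/s (worst-case radial velocity)
f = 17.44 GHz = 1.744e+10 Hz
fd = 2*f*v/c = 2*1.744e+10*7504.5887/3.0e+08
fd = 872533.5187 Hz

872533.5187 Hz


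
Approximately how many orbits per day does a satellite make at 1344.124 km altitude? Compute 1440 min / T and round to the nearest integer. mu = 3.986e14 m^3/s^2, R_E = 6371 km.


r = 7.715124e+06 m
T = 2*pi*sqrt(r^3/mu) = 6744.1246 s = 112.4021 min
revs/day = 1440 / 112.4021 = 12.8112
Rounded: 13 revolutions per day

13 revolutions per day


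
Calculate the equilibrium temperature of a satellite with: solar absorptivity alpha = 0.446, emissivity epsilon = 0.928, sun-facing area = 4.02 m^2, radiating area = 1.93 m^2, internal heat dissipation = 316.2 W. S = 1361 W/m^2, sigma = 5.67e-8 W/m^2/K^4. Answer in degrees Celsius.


Numerator = alpha*S*A_sun + Q_int = 0.446*1361*4.02 + 316.2 = 2756.3641 W
Denominator = eps*sigma*A_rad = 0.928*5.67e-8*1.93 = 1.0155197e-07 W/K^4
T^4 = 2.71424e+10 K^4
T = 405.8935 K = 132.7435 C

132.7435 degrees Celsius


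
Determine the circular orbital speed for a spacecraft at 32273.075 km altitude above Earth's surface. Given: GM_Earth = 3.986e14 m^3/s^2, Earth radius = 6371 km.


r = R_E + alt = 6371.0 + 32273.075 = 38644.0750 km = 3.8644075e+07 m
v = sqrt(mu/r) = sqrt(3.986e14 / 3.8644075e+07) = 3211.6424 m/s = 3.2116 km/s

3.2116 km/s


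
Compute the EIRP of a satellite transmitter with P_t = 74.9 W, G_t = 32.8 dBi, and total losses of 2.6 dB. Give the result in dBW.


Pt = 74.9 W = 18.7448 dBW
EIRP = Pt_dBW + Gt - losses = 18.7448 + 32.8 - 2.6 = 48.9448 dBW

48.9448 dBW


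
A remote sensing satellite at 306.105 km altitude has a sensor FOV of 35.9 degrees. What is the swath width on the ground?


FOV = 35.9 deg = 0.6265732 rad
swath = 2 * alt * tan(FOV/2) = 2 * 306.105 * tan(0.3132866)
swath = 2 * 306.105 * 0.3239552
swath = 198.3286 km

198.3286 km


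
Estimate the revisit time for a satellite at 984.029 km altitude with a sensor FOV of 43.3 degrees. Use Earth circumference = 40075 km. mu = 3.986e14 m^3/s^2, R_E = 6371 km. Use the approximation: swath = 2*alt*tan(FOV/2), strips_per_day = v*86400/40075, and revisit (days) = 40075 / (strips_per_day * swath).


swath = 2*984.029*tan(0.3778638) = 781.1967 km
v = sqrt(mu/r) = 7361.6718 m/s = 7.3617 km/s
strips/day = v*86400/40075 = 7.3617*86400/40075 = 15.8715
coverage/day = strips * swath = 15.8715 * 781.1967 = 12398.7253 km
revisit = 40075 / 12398.7253 = 3.2322 days

3.2322 days


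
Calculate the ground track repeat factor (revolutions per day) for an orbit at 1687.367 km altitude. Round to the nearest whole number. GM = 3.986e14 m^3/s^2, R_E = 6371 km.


r = 8.058367e+06 m
T = 2*pi*sqrt(r^3/mu) = 7199.1593 s = 119.9860 min
revs/day = 1440 / 119.9860 = 12.0014
Rounded: 12 revolutions per day

12 revolutions per day


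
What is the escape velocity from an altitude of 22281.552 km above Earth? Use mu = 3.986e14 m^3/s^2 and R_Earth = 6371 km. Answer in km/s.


r = 6371.0 + 22281.552 = 28652.5520 km = 2.8652552e+07 m
v_esc = sqrt(2*mu/r) = sqrt(2*3.986e14 / 2.8652552e+07)
v_esc = 5274.7513 m/s = 5.2748 km/s

5.2748 km/s


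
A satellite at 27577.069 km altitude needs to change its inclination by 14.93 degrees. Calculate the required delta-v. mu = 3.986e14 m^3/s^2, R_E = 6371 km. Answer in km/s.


r = 33948.0690 km = 3.3948069e+07 m
V = sqrt(mu/r) = 3426.5818 m/s
di = 14.93 deg = 0.2605777 rad
dV = 2*V*sin(di/2) = 2*3426.5818*sin(0.1302888)
dV = 890.3666 m/s = 0.8903666 km/s

0.8904 km/s


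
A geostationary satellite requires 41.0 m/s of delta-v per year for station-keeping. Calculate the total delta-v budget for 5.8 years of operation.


dV = rate * years = 41.0 * 5.8
dV = 237.8000 m/s

237.8000 m/s


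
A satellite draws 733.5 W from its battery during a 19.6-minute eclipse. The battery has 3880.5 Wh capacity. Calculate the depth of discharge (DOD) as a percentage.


E_used = P * t / 60 = 733.5 * 19.6 / 60 = 239.6100 Wh
DOD = E_used / E_total * 100 = 239.6100 / 3880.5 * 100
DOD = 6.1747 %

6.1747 %


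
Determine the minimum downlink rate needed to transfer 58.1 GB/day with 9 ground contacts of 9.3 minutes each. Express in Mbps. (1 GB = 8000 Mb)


total contact time = 9 * 9.3 * 60 = 5022.0000 s
data = 58.1 GB = 464800.0000 Mb
rate = 464800.0000 / 5022.0000 = 92.5528 Mbps

92.5528 Mbps


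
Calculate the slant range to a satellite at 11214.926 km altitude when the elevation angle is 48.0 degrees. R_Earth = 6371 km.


h = 11214.926 km, el = 48.0 deg
d = -R_E*sin(el) + sqrt((R_E*sin(el))^2 + 2*R_E*h + h^2)
d = -6371.0000*sin(0.837758) + sqrt((6371.0000*0.7431448)^2 + 2*6371.0000*11214.926 + 11214.926^2)
d = 12326.8240 km

12326.8240 km


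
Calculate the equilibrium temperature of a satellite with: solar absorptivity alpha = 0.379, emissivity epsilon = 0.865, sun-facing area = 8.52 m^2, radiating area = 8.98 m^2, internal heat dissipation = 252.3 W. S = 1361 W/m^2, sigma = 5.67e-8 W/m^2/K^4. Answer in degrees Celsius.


Numerator = alpha*S*A_sun + Q_int = 0.379*1361*8.52 + 252.3 = 4647.0779 W
Denominator = eps*sigma*A_rad = 0.865*5.67e-8*8.98 = 4.4042859e-07 W/K^4
T^4 = 1.0551263e+10 K^4
T = 320.4986 K = 47.3486 C

47.3486 degrees Celsius


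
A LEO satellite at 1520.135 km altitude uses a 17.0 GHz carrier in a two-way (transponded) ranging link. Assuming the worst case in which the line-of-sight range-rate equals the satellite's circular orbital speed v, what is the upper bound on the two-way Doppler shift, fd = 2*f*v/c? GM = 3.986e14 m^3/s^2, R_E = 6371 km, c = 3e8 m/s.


r = 7.891135e+06 m
v = sqrt(mu/r) = 7107.2061 m/s (worst-case radial velocity)
f = 17.0 GHz = 1.7e+10 Hz
fd = 2*f*v/c = 2*1.7e+10*7107.2061/3.0e+08
fd = 805483.3597 Hz

805483.3597 Hz


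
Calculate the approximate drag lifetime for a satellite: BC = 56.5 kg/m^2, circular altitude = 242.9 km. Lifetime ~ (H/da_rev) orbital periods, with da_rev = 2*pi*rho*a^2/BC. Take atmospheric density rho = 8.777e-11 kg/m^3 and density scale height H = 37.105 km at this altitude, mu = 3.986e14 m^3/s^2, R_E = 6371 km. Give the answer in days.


a = R_E + alt = 6613.9000 km = 6.6139e+06 m
da_rev = 2*pi*rho*a^2/BC = 2*pi*8.777e-11*(6.6139e+06)^2/56.5 = 426.965483 m per revolution
N = H/da_rev = 37105.0000 m / 426.965483 m = 86.9040 revolutions
P = 2*pi*sqrt(a^3/mu) = 5353.0051 s
lifetime = N*P = 86.9040 * 5353.0051 = 465197.4507 s = 5.3842 days

5.3842 days


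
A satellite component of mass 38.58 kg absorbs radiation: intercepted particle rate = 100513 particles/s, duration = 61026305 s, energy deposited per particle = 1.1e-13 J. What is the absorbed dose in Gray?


Total energy deposited = rate * time * E_per
  = 100513 * 61026305 * 1.1e-13 = 0.6747331 J
Dose = E_total / mass = 0.6747331 / 38.58
Dose = 0.01748919 Gy

0.0175 Gy


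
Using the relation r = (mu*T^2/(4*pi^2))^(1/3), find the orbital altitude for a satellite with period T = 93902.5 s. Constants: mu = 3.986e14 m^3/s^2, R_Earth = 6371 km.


T = 93902.5 s
r = (mu*T^2/(4*pi^2))^(1/3) = (3.986e14 * 93902.5^2 / (4*pi^2))^(1/3)
r = 4.4652313e+07 m = 44652.3125 km
alt = r - R_E = 44652.3125 - 6371 = 38281.3125 km

38281.3125 km


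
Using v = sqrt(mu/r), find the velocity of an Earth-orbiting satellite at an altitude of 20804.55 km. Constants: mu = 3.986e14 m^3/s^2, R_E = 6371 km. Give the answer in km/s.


r = R_E + alt = 6371.0 + 20804.55 = 27175.5500 km = 2.717555e+07 m
v = sqrt(mu/r) = sqrt(3.986e14 / 2.717555e+07) = 3829.8298 m/s = 3.8298 km/s

3.8298 km/s


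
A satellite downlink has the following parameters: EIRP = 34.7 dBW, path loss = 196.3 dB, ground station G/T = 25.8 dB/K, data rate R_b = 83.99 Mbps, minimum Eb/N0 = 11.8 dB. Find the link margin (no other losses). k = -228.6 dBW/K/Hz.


C/N0 = EIRP - FSPL + G/T - k = 34.7 - 196.3 + 25.8 - (-228.6)
C/N0 = 92.8000 dB-Hz
R_b = 83.99 Mbps = 8.399e+07 bps -> 10*log10(R_b) = 79.2423 dB-Hz
Eb/N0 = C/N0 - 10*log10(R_b) = 92.8000 - 79.2423 = 13.5577 dB
Margin = Eb/N0 - Eb/N0_req = 13.5577 - 11.8 = 1.7577 dB (link closes)

1.7577 dB


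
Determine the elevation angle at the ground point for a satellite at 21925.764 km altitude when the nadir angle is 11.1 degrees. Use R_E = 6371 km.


r = R_E + alt = 28296.7640 km
Law of sines in the satellite / Earth-center / ground-point triangle:
  sin(nadir)/R_E = sin(90 + el)/r  =>  cos(el) = (r/R_E)*sin(nadir)
cos(el) = (28296.7640 / 6371.0000) * sin(11.1 deg) = 0.8550853
el = arccos(0.8550853) = 31.2308 deg
(Earth-central angle = 90 - nadir - el = 47.6692 deg)

31.2308 degrees


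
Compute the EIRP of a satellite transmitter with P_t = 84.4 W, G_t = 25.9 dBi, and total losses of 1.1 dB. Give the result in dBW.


Pt = 84.4 W = 19.2634 dBW
EIRP = Pt_dBW + Gt - losses = 19.2634 + 25.9 - 1.1 = 44.0634 dBW

44.0634 dBW


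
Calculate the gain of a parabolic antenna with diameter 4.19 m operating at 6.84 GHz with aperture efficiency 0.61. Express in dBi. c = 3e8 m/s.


lambda = c/f = 3e8 / 6.84e+09 = 0.04385965 m
G = eta*(pi*D/lambda)^2 = 0.61*(pi*4.19/0.04385965)^2
G = 54944.8915 (linear)
G = 10*log10(54944.8915) = 47.3993 dBi

47.3993 dBi


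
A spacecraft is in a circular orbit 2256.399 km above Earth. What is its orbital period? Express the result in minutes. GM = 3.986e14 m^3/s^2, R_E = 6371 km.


r = 8627.3990 km = 8.627399e+06 m
T = 2*pi*sqrt(r^3/mu) = 2*pi*sqrt(6.4215468e+20 / 3.986e14)
T = 7975.0065 s = 132.9168 min

132.9168 minutes


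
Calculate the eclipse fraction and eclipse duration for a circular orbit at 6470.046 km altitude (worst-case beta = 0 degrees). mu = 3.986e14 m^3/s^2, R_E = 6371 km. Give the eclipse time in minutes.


r = 12841.0460 km
T = 241.3574 min
Eclipse fraction = arcsin(R_E/r)/pi = arcsin(6371.0000/12841.0460)/pi
= arcsin(0.4961434)/pi = 0.165251
Eclipse duration = 0.165251 * 241.3574 = 39.8845 min

39.8845 minutes


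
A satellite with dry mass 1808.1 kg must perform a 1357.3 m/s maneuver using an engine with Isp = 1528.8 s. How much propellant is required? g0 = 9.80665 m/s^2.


ve = Isp * g0 = 1528.8 * 9.80665 = 14992.406520 m/s
mass ratio = exp(dv/ve) = exp(1357.3/14992.406520) = 1.09475708
m_prop = m_dry * (mr - 1) = 1808.1 * (1.09475708 - 1)
m_prop = 171.3303 kg

171.3303 kg


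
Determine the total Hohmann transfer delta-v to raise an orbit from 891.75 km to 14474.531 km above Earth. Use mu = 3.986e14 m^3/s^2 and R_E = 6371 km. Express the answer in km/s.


r1 = 7262.7500 km = 7.26275e+06 m
r2 = 20845.5310 km = 2.0845531e+07 m
dv1 = sqrt(mu/r1)*(sqrt(2*r2/(r1+r2)) - 1) = 1614.1153 m/s
dv2 = sqrt(mu/r2)*(1 - sqrt(2*r1/(r1+r2))) = 1229.3467 m/s
total dv = |dv1| + |dv2| = 1614.1153 + 1229.3467 = 2843.4620 m/s = 2.8435 km/s

2.8435 km/s


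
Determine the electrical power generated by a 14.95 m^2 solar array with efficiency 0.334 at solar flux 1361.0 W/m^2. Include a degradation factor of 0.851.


P = area * eta * S * degradation
P = 14.95 * 0.334 * 1361.0 * 0.851
P = 5783.2950 W

5783.2950 W


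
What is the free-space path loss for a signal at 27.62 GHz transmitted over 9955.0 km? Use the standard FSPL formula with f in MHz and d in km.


f = 27.62 GHz = 27620.0000 MHz
d = 9955.0 km
FSPL = 32.44 + 20*log10(27620.0000) + 20*log10(9955.0)
FSPL = 32.44 + 88.8245 + 79.9608
FSPL = 201.2253 dB

201.2253 dB


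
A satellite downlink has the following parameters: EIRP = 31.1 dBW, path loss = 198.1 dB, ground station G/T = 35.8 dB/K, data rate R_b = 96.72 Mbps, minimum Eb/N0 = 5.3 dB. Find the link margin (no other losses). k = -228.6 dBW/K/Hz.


C/N0 = EIRP - FSPL + G/T - k = 31.1 - 198.1 + 35.8 - (-228.6)
C/N0 = 97.4000 dB-Hz
R_b = 96.72 Mbps = 9.672e+07 bps -> 10*log10(R_b) = 79.8552 dB-Hz
Eb/N0 = C/N0 - 10*log10(R_b) = 97.4000 - 79.8552 = 17.5448 dB
Margin = Eb/N0 - Eb/N0_req = 17.5448 - 5.3 = 12.2448 dB (link closes)

12.2448 dB


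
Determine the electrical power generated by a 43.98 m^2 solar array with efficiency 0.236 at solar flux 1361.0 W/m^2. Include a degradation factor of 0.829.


P = area * eta * S * degradation
P = 43.98 * 0.236 * 1361.0 * 0.829
P = 11710.6199 W

11710.6199 W


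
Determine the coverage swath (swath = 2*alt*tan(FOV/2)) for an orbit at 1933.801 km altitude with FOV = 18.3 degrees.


FOV = 18.3 deg = 0.3193953 rad
swath = 2 * alt * tan(FOV/2) = 2 * 1933.801 * tan(0.1596976)
swath = 2 * 1933.801 * 0.1610692
swath = 622.9517 km

622.9517 km


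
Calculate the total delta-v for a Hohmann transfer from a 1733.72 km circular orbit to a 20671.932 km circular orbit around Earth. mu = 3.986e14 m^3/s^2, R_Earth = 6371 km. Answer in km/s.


r1 = 8104.7200 km = 8.10472e+06 m
r2 = 27042.9320 km = 2.7042932e+07 m
dv1 = sqrt(mu/r1)*(sqrt(2*r2/(r1+r2)) - 1) = 1686.5493 m/s
dv2 = sqrt(mu/r2)*(1 - sqrt(2*r1/(r1+r2))) = 1231.9895 m/s
total dv = |dv1| + |dv2| = 1686.5493 + 1231.9895 = 2918.5387 m/s = 2.9185 km/s

2.9185 km/s


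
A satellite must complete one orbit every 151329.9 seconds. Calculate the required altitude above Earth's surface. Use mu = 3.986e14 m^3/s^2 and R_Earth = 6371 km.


T = 151329.9 s
r = (mu*T^2/(4*pi^2))^(1/3) = (3.986e14 * 151329.9^2 / (4*pi^2))^(1/3)
r = 6.1377475e+07 m = 61377.4747 km
alt = r - R_E = 61377.4747 - 6371 = 55006.4747 km

55006.4747 km


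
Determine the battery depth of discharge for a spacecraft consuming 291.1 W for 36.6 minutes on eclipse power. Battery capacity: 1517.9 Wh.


E_used = P * t / 60 = 291.1 * 36.6 / 60 = 177.5710 Wh
DOD = E_used / E_total * 100 = 177.5710 / 1517.9 * 100
DOD = 11.6985 %

11.6985 %


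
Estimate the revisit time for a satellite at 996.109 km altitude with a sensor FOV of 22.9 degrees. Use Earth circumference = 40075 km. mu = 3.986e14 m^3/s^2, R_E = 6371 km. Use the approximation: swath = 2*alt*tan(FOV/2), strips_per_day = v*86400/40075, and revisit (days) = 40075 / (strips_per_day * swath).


swath = 2*996.109*tan(0.1998402) = 403.5112 km
v = sqrt(mu/r) = 7355.6338 m/s = 7.3556 km/s
strips/day = v*86400/40075 = 7.3556*86400/40075 = 15.8584
coverage/day = strips * swath = 15.8584 * 403.5112 = 6399.0552 km
revisit = 40075 / 6399.0552 = 6.2626 days

6.2626 days


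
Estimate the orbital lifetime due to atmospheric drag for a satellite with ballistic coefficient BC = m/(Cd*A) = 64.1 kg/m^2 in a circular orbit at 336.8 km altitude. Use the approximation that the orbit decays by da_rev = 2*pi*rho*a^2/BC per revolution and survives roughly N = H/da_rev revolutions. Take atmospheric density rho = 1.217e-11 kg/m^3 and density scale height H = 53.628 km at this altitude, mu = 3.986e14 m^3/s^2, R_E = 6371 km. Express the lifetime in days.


a = R_E + alt = 6707.8000 km = 6.7078e+06 m
da_rev = 2*pi*rho*a^2/BC = 2*pi*1.217e-11*(6.7078e+06)^2/64.1 = 53.675071 m per revolution
N = H/da_rev = 53628.0000 m / 53.675071 m = 999.1230 revolutions
P = 2*pi*sqrt(a^3/mu) = 5467.4067 s
lifetime = N*P = 999.1230 * 5467.4067 = 5.462612e+06 s = 63.2247 days

63.2247 days


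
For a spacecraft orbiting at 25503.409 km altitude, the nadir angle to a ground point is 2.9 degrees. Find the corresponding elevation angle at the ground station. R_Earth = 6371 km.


r = R_E + alt = 31874.4090 km
Law of sines in the satellite / Earth-center / ground-point triangle:
  sin(nadir)/R_E = sin(90 + el)/r  =>  cos(el) = (r/R_E)*sin(nadir)
cos(el) = (31874.4090 / 6371.0000) * sin(2.9 deg) = 0.2531188
el = arccos(0.2531188) = 75.3379 deg
(Earth-central angle = 90 - nadir - el = 11.7621 deg)

75.3379 degrees


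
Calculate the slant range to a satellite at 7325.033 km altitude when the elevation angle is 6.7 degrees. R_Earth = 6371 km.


h = 7325.033 km, el = 6.7 deg
d = -R_E*sin(el) + sqrt((R_E*sin(el))^2 + 2*R_E*h + h^2)
d = -6371.0000*sin(0.1169371) + sqrt((6371.0000*0.1166707)^2 + 2*6371.0000*7325.033 + 7325.033^2)
d = 11403.4676 km

11403.4676 km


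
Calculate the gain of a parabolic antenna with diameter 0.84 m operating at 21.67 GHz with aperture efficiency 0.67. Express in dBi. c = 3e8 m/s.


lambda = c/f = 3e8 / 2.167e+10 = 0.01384402 m
G = eta*(pi*D/lambda)^2 = 0.67*(pi*0.84/0.01384402)^2
G = 24344.9246 (linear)
G = 10*log10(24344.9246) = 43.8641 dBi

43.8641 dBi


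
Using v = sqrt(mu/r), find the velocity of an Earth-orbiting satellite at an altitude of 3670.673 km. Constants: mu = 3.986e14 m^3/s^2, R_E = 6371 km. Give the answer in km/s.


r = R_E + alt = 6371.0 + 3670.673 = 10041.6730 km = 1.0041673e+07 m
v = sqrt(mu/r) = sqrt(3.986e14 / 1.0041673e+07) = 6300.3635 m/s = 6.3004 km/s

6.3004 km/s


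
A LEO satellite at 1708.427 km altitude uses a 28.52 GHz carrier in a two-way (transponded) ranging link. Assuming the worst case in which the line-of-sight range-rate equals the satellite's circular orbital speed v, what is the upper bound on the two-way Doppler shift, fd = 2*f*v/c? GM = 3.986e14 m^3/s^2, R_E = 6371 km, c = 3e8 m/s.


r = 8.079427e+06 m
v = sqrt(mu/r) = 7023.9008 m/s (worst-case radial velocity)
f = 28.52 GHz = 2.852e+10 Hz
fd = 2*f*v/c = 2*2.852e+10*7023.9008/3.0e+08
fd = 1.3354777e+06 Hz

1.3355e+06 Hz


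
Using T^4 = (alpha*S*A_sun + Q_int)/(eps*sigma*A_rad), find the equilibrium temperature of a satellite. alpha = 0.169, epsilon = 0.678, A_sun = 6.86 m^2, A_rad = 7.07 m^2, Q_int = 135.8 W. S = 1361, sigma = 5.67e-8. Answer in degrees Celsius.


Numerator = alpha*S*A_sun + Q_int = 0.169*1361*6.86 + 135.8 = 1713.6617 W
Denominator = eps*sigma*A_rad = 0.678*5.67e-8*7.07 = 2.7178918e-07 W/K^4
T^4 = 6.3051139e+09 K^4
T = 281.7885 K = 8.6385 C

8.6385 degrees Celsius


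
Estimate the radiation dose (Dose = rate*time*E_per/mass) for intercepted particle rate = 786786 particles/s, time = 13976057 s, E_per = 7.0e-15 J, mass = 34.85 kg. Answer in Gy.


Total energy deposited = rate * time * E_per
  = 786786 * 13976057 * 7.0e-15 = 0.07697316 J
Dose = E_total / mass = 0.07697316 / 34.85
Dose = 0.002208699 Gy

0.0022 Gy


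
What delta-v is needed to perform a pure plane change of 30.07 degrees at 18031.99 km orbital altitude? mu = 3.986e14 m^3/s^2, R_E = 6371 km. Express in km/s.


r = 24402.9900 km = 2.440299e+07 m
V = sqrt(mu/r) = 4041.5423 m/s
di = 30.07 deg = 0.5248205 rad
dV = 2*V*sin(di/2) = 2*4041.5423*sin(0.2624103)
dV = 2096.8253 m/s = 2.0968 km/s

2.0968 km/s


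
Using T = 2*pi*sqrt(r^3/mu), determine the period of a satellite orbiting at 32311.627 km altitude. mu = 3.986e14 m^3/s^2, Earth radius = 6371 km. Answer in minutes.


r = 38682.6270 km = 3.8682627e+07 m
T = 2*pi*sqrt(r^3/mu) = 2*pi*sqrt(5.788258e+22 / 3.986e14)
T = 75715.5639 s = 1261.9261 min

1261.9261 minutes


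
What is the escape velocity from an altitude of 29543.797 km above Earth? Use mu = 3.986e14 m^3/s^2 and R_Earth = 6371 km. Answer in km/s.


r = 6371.0 + 29543.797 = 35914.7970 km = 3.5914797e+07 m
v_esc = sqrt(2*mu/r) = sqrt(2*3.986e14 / 3.5914797e+07)
v_esc = 4711.3670 m/s = 4.7114 km/s

4.7114 km/s


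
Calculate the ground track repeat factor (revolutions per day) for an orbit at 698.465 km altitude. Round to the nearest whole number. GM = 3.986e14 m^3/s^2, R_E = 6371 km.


r = 7.069465e+06 m
T = 2*pi*sqrt(r^3/mu) = 5915.4944 s = 98.5916 min
revs/day = 1440 / 98.5916 = 14.6057
Rounded: 15 revolutions per day

15 revolutions per day


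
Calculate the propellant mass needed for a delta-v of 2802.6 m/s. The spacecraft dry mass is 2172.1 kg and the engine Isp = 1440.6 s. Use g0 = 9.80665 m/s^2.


ve = Isp * g0 = 1440.6 * 9.80665 = 14127.459990 m/s
mass ratio = exp(dv/ve) = exp(2802.6/14127.459990) = 1.21942521
m_prop = m_dry * (mr - 1) = 2172.1 * (1.21942521 - 1)
m_prop = 476.6135 kg

476.6135 kg


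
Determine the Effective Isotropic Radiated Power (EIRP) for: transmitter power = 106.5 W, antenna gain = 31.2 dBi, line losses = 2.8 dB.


Pt = 106.5 W = 20.2735 dBW
EIRP = Pt_dBW + Gt - losses = 20.2735 + 31.2 - 2.8 = 48.6735 dBW

48.6735 dBW


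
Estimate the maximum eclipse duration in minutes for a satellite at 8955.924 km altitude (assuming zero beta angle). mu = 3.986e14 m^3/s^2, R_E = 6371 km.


r = 15326.9240 km
T = 314.7331 min
Eclipse fraction = arcsin(R_E/r)/pi = arcsin(6371.0000/15326.9240)/pi
= arcsin(0.4156738)/pi = 0.1364542
Eclipse duration = 0.1364542 * 314.7331 = 42.9467 min

42.9467 minutes


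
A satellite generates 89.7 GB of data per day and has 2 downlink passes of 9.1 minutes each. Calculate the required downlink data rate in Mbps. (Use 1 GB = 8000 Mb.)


total contact time = 2 * 9.1 * 60 = 1092.0000 s
data = 89.7 GB = 717600.0000 Mb
rate = 717600.0000 / 1092.0000 = 657.1429 Mbps

657.1429 Mbps


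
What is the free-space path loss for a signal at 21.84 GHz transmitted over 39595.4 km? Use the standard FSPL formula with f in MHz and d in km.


f = 21.84 GHz = 21840.0000 MHz
d = 39595.4 km
FSPL = 32.44 + 20*log10(21840.0000) + 20*log10(39595.4)
FSPL = 32.44 + 86.7851 + 91.9529
FSPL = 211.1779 dB

211.1779 dB


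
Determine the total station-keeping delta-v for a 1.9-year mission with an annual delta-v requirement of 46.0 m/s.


dV = rate * years = 46.0 * 1.9
dV = 87.4000 m/s

87.4000 m/s


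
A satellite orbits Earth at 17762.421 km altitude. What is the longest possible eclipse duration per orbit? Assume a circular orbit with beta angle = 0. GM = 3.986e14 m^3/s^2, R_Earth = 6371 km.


r = 24133.4210 km
T = 621.8538 min
Eclipse fraction = arcsin(R_E/r)/pi = arcsin(6371.0000/24133.4210)/pi
= arcsin(0.2639908)/pi = 0.08503884
Eclipse duration = 0.08503884 * 621.8538 = 52.8817 min

52.8817 minutes


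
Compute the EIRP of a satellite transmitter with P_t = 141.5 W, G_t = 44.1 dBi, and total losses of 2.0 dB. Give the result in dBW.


Pt = 141.5 W = 21.5076 dBW
EIRP = Pt_dBW + Gt - losses = 21.5076 + 44.1 - 2.0 = 63.6076 dBW

63.6076 dBW


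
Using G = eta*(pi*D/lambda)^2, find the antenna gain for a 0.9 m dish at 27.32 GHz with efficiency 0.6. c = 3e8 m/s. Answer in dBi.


lambda = c/f = 3e8 / 2.732e+10 = 0.01098097 m
G = eta*(pi*D/lambda)^2 = 0.6*(pi*0.9/0.01098097)^2
G = 39779.0947 (linear)
G = 10*log10(39779.0947) = 45.9965 dBi

45.9965 dBi


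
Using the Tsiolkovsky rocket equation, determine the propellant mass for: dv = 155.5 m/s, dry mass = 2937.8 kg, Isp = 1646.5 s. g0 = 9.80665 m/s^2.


ve = Isp * g0 = 1646.5 * 9.80665 = 16146.649225 m/s
mass ratio = exp(dv/ve) = exp(155.5/16146.649225) = 1.00967700
m_prop = m_dry * (mr - 1) = 2937.8 * (1.00967700 - 1)
m_prop = 28.4291 kg

28.4291 kg


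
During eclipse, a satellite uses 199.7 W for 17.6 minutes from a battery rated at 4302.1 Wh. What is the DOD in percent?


E_used = P * t / 60 = 199.7 * 17.6 / 60 = 58.5787 Wh
DOD = E_used / E_total * 100 = 58.5787 / 4302.1 * 100
DOD = 1.3616 %

1.3616 %


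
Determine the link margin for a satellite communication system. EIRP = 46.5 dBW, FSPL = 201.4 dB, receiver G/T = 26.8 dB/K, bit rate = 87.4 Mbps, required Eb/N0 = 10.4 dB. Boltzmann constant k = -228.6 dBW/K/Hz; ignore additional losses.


C/N0 = EIRP - FSPL + G/T - k = 46.5 - 201.4 + 26.8 - (-228.6)
C/N0 = 100.5000 dB-Hz
R_b = 87.4 Mbps = 8.74e+07 bps -> 10*log10(R_b) = 79.4151 dB-Hz
Eb/N0 = C/N0 - 10*log10(R_b) = 100.5000 - 79.4151 = 21.0849 dB
Margin = Eb/N0 - Eb/N0_req = 21.0849 - 10.4 = 10.6849 dB (link closes)

10.6849 dB


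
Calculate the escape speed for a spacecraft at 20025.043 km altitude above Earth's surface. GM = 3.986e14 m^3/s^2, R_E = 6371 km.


r = 6371.0 + 20025.043 = 26396.0430 km = 2.6396043e+07 m
v_esc = sqrt(2*mu/r) = sqrt(2*3.986e14 / 2.6396043e+07)
v_esc = 5495.5888 m/s = 5.4956 km/s

5.4956 km/s


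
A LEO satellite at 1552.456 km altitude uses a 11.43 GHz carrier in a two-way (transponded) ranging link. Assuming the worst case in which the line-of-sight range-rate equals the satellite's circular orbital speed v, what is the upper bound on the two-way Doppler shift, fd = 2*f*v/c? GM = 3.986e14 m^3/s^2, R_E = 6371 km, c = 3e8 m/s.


r = 7.923456e+06 m
v = sqrt(mu/r) = 7092.6956 m/s (worst-case radial velocity)
f = 11.43 GHz = 1.143e+10 Hz
fd = 2*f*v/c = 2*1.143e+10*7092.6956/3.0e+08
fd = 540463.4053 Hz

540463.4053 Hz


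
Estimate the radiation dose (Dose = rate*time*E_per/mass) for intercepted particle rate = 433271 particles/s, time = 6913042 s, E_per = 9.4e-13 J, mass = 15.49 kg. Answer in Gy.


Total energy deposited = rate * time * E_per
  = 433271 * 6913042 * 9.4e-13 = 2.8155 J
Dose = E_total / mass = 2.8155 / 15.49
Dose = 0.1817629 Gy

0.1818 Gy


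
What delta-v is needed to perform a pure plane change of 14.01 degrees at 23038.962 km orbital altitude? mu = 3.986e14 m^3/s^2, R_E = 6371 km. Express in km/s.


r = 29409.9620 km = 2.9409962e+07 m
V = sqrt(mu/r) = 3681.4713 m/s
di = 14.01 deg = 0.2445206 rad
dV = 2*V*sin(di/2) = 2*3681.4713*sin(0.1222603)
dV = 897.9547 m/s = 0.8979547 km/s

0.8980 km/s


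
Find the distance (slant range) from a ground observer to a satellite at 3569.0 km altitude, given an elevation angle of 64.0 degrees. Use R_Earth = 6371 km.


h = 3569.0 km, el = 64.0 deg
d = -R_E*sin(el) + sqrt((R_E*sin(el))^2 + 2*R_E*h + h^2)
d = -6371.0000*sin(1.1170) + sqrt((6371.0000*0.898794)^2 + 2*6371.0000*3569.0 + 3569.0^2)
d = 3813.3596 km

3813.3596 km


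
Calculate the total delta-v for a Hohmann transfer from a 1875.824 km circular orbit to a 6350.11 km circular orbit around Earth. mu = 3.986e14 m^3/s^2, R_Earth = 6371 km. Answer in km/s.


r1 = 8246.8240 km = 8.246824e+06 m
r2 = 12721.1100 km = 1.272111e+07 m
dv1 = sqrt(mu/r1)*(sqrt(2*r2/(r1+r2)) - 1) = 705.9209 m/s
dv2 = sqrt(mu/r2)*(1 - sqrt(2*r1/(r1+r2))) = 633.0275 m/s
total dv = |dv1| + |dv2| = 705.9209 + 633.0275 = 1338.9484 m/s = 1.3389 km/s

1.3389 km/s


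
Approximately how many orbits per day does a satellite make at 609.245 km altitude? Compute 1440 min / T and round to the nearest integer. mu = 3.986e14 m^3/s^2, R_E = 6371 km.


r = 6.980245e+06 m
T = 2*pi*sqrt(r^3/mu) = 5803.8639 s = 96.7311 min
revs/day = 1440 / 96.7311 = 14.8866
Rounded: 15 revolutions per day

15 revolutions per day


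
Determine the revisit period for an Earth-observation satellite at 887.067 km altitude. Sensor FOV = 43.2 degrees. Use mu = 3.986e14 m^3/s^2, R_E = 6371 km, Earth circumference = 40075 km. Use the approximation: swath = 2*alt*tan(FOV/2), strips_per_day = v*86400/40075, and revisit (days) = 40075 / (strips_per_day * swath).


swath = 2*887.067*tan(0.3769911) = 702.4293 km
v = sqrt(mu/r) = 7410.6817 m/s = 7.4107 km/s
strips/day = v*86400/40075 = 7.4107*86400/40075 = 15.9771
coverage/day = strips * swath = 15.9771 * 702.4293 = 11222.7947 km
revisit = 40075 / 11222.7947 = 3.5709 days

3.5709 days


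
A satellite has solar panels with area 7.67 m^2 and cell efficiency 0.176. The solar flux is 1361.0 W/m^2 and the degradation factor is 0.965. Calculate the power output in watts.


P = area * eta * S * degradation
P = 7.67 * 0.176 * 1361.0 * 0.965
P = 1772.9377 W

1772.9377 W


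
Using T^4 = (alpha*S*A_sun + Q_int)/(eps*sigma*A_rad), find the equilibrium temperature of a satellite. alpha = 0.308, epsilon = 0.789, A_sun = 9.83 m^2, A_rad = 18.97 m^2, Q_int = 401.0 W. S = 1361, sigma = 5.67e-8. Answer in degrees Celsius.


Numerator = alpha*S*A_sun + Q_int = 0.308*1361*9.83 + 401.0 = 4521.6180 W
Denominator = eps*sigma*A_rad = 0.789*5.67e-8*18.97 = 8.4864761e-07 W/K^4
T^4 = 5.3280278e+09 K^4
T = 270.1728 K = -2.9772 C

-2.9772 degrees Celsius


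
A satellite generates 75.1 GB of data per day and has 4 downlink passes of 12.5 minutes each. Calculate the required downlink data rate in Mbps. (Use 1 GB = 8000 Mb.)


total contact time = 4 * 12.5 * 60 = 3000.0000 s
data = 75.1 GB = 600800.0000 Mb
rate = 600800.0000 / 3000.0000 = 200.2667 Mbps

200.2667 Mbps


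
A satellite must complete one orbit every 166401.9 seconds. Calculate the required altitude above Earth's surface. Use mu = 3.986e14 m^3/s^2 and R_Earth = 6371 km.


T = 166401.9 s
r = (mu*T^2/(4*pi^2))^(1/3) = (3.986e14 * 166401.9^2 / (4*pi^2))^(1/3)
r = 6.5387998e+07 m = 65387.9979 km
alt = r - R_E = 65387.9979 - 6371 = 59016.9979 km

59016.9979 km


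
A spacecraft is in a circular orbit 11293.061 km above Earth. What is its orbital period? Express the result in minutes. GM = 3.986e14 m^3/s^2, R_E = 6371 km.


r = 17664.0610 km = 1.7664061e+07 m
T = 2*pi*sqrt(r^3/mu) = 2*pi*sqrt(5.5115236e+21 / 3.986e14)
T = 23363.9923 s = 389.3999 min

389.3999 minutes


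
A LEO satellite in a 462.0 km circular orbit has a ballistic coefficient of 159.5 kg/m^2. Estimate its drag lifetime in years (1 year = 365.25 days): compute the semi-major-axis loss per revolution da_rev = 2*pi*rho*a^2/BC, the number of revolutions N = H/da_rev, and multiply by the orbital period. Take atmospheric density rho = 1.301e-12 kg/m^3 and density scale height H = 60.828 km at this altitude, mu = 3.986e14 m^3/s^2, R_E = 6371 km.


a = R_E + alt = 6833.0000 km = 6.833e+06 m
da_rev = 2*pi*rho*a^2/BC = 2*pi*1.301e-12*(6.833e+06)^2/159.5 = 2.392871 m per revolution
N = H/da_rev = 60828.0000 m / 2.392871 m = 25420.5076 revolutions
P = 2*pi*sqrt(a^3/mu) = 5621.1911 s
lifetime = N*P = 25420.5076 * 5621.1911 = 1.4289353e+08 s = 1653.8603 days
years = 1653.8603 / 365.25 = 4.5280 years

4.5280 years


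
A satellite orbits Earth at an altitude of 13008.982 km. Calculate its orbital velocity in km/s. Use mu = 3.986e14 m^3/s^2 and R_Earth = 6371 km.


r = R_E + alt = 6371.0 + 13008.982 = 19379.9820 km = 1.9379982e+07 m
v = sqrt(mu/r) = sqrt(3.986e14 / 1.9379982e+07) = 4535.1532 m/s = 4.5352 km/s

4.5352 km/s


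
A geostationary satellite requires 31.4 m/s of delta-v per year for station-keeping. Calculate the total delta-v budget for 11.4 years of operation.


dV = rate * years = 31.4 * 11.4
dV = 357.9600 m/s

357.9600 m/s


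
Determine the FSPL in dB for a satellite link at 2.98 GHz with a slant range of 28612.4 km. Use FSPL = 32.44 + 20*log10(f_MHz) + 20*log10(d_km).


f = 2.98 GHz = 2980.0000 MHz
d = 28612.4 km
FSPL = 32.44 + 20*log10(2980.0000) + 20*log10(28612.4)
FSPL = 32.44 + 69.4843 + 89.1311
FSPL = 191.0554 dB

191.0554 dB


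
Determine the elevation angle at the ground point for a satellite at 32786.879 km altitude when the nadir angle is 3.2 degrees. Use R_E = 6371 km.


r = R_E + alt = 39157.8790 km
Law of sines in the satellite / Earth-center / ground-point triangle:
  sin(nadir)/R_E = sin(90 + el)/r  =>  cos(el) = (r/R_E)*sin(nadir)
cos(el) = (39157.8790 / 6371.0000) * sin(3.2 deg) = 0.343094
el = arccos(0.343094) = 69.9345 deg
(Earth-central angle = 90 - nadir - el = 16.8655 deg)

69.9345 degrees


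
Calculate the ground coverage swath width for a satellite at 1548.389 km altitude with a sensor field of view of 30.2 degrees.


FOV = 30.2 deg = 0.5270894 rad
swath = 2 * alt * tan(FOV/2) = 2 * 1548.389 * tan(0.2635447)
swath = 2 * 1548.389 * 0.2698207
swath = 835.5748 km

835.5748 km


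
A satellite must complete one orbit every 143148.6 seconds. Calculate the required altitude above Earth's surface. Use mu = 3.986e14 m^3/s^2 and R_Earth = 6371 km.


T = 143148.6 s
r = (mu*T^2/(4*pi^2))^(1/3) = (3.986e14 * 143148.6^2 / (4*pi^2))^(1/3)
r = 5.9144894e+07 m = 59144.8937 km
alt = r - R_E = 59144.8937 - 6371 = 52773.8937 km

52773.8937 km


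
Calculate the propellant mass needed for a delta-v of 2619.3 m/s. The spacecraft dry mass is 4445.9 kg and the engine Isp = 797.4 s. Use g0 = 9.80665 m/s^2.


ve = Isp * g0 = 797.4 * 9.80665 = 7819.822710 m/s
mass ratio = exp(dv/ve) = exp(2619.3/7819.822710) = 1.39787950
m_prop = m_dry * (mr - 1) = 4445.9 * (1.39787950 - 1)
m_prop = 1768.9325 kg

1768.9325 kg


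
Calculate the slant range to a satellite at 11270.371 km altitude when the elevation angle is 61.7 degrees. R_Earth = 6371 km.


h = 11270.371 km, el = 61.7 deg
d = -R_E*sin(el) + sqrt((R_E*sin(el))^2 + 2*R_E*h + h^2)
d = -6371.0000*sin(1.0769) + sqrt((6371.0000*0.8804774)^2 + 2*6371.0000*11270.371 + 11270.371^2)
d = 11771.3608 km

11771.3608 km


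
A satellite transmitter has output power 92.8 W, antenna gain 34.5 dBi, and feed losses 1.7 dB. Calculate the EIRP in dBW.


Pt = 92.8 W = 19.6755 dBW
EIRP = Pt_dBW + Gt - losses = 19.6755 + 34.5 - 1.7 = 52.4755 dBW

52.4755 dBW


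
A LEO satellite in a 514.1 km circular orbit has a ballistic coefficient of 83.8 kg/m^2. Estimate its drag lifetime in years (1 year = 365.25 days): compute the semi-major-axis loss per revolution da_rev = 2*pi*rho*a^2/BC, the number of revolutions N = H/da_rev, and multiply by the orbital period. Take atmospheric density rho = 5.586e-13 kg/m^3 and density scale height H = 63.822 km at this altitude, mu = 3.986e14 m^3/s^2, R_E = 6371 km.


a = R_E + alt = 6885.1000 km = 6.8851e+06 m
da_rev = 2*pi*rho*a^2/BC = 2*pi*5.586e-13*(6.8851e+06)^2/83.8 = 1.985442 m per revolution
N = H/da_rev = 63822.0000 m / 1.985442 m = 32144.9773 revolutions
P = 2*pi*sqrt(a^3/mu) = 5685.6039 s
lifetime = N*P = 32144.9773 * 5685.6039 = 1.8276361e+08 s = 2115.3195 days
years = 2115.3195 / 365.25 = 5.7914 years

5.7914 years


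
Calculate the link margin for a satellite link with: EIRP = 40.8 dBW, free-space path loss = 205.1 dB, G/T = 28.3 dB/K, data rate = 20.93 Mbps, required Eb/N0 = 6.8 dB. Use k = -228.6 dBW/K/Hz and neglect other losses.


C/N0 = EIRP - FSPL + G/T - k = 40.8 - 205.1 + 28.3 - (-228.6)
C/N0 = 92.6000 dB-Hz
R_b = 20.93 Mbps = 2.093e+07 bps -> 10*log10(R_b) = 73.2077 dB-Hz
Eb/N0 = C/N0 - 10*log10(R_b) = 92.6000 - 73.2077 = 19.3923 dB
Margin = Eb/N0 - Eb/N0_req = 19.3923 - 6.8 = 12.5923 dB (link closes)

12.5923 dB


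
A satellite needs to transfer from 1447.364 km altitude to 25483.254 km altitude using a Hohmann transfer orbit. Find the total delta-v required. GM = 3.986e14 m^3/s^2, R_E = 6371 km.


r1 = 7818.3640 km = 7.818364e+06 m
r2 = 31854.2540 km = 3.1854254e+07 m
dv1 = sqrt(mu/r1)*(sqrt(2*r2/(r1+r2)) - 1) = 1908.0321 m/s
dv2 = sqrt(mu/r2)*(1 - sqrt(2*r1/(r1+r2))) = 1316.5909 m/s
total dv = |dv1| + |dv2| = 1908.0321 + 1316.5909 = 3224.6230 m/s = 3.2246 km/s

3.2246 km/s


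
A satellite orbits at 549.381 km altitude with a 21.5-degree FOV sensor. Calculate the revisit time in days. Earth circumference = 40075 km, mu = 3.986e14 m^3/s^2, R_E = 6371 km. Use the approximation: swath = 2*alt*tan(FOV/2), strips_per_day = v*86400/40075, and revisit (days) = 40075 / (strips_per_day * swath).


swath = 2*549.381*tan(0.1876229) = 208.6065 km
v = sqrt(mu/r) = 7589.3336 m/s = 7.5893 km/s
strips/day = v*86400/40075 = 7.5893*86400/40075 = 16.3623
coverage/day = strips * swath = 16.3623 * 208.6065 = 3413.2780 km
revisit = 40075 / 3413.2780 = 11.7409 days

11.7409 days


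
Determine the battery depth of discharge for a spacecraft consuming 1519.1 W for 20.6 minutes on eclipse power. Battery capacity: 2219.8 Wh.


E_used = P * t / 60 = 1519.1 * 20.6 / 60 = 521.5577 Wh
DOD = E_used / E_total * 100 = 521.5577 / 2219.8 * 100
DOD = 23.4957 %

23.4957 %


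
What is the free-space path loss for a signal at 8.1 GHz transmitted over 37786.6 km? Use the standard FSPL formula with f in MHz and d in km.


f = 8.1 GHz = 8100.0000 MHz
d = 37786.6 km
FSPL = 32.44 + 20*log10(8100.0000) + 20*log10(37786.6)
FSPL = 32.44 + 78.1697 + 91.5468
FSPL = 202.1565 dB

202.1565 dB


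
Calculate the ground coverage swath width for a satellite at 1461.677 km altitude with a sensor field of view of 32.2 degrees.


FOV = 32.2 deg = 0.561996 rad
swath = 2 * alt * tan(FOV/2) = 2 * 1461.677 * tan(0.280998)
swath = 2 * 1461.677 * 0.2886352
swath = 843.7828 km

843.7828 km


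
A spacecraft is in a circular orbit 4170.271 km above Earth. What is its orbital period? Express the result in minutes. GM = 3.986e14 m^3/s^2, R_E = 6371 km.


r = 10541.2710 km = 1.0541271e+07 m
T = 2*pi*sqrt(r^3/mu) = 2*pi*sqrt(1.1713291e+21 / 3.986e14)
T = 10770.8676 s = 179.5145 min

179.5145 minutes


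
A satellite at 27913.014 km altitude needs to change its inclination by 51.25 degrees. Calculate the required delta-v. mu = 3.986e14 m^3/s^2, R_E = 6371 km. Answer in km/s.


r = 34284.0140 km = 3.4284014e+07 m
V = sqrt(mu/r) = 3409.7522 m/s
di = 51.25 deg = 0.8944812 rad
dV = 2*V*sin(di/2) = 2*3409.7522*sin(0.4472406)
dV = 2949.2938 m/s = 2.9493 km/s

2.9493 km/s
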